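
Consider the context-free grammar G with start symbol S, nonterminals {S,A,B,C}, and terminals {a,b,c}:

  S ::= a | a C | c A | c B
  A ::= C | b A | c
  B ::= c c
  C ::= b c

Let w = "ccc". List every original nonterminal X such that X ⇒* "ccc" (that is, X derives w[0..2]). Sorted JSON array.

CNF form of G:
  S -> T1 A | T1 B | T2 C | a
  A -> T0 A | T0 T1 | c
  B -> T1 T1
  C -> T0 T1
  T0 -> b
  T1 -> c
  T2 -> a

Fill CYK table bottom-up, restricted to cells inside w[0..2]:
  cell(0,0) c: {A,T1}  orig:{A}
  cell(1,1) c: {A,T1}  orig:{A}
  cell(2,2) c: {A,T1}  orig:{A}
  cell(0,1) cc: {B,S}
  cell(1,2) cc: {B,S}
  cell(0,2) ccc: {S}

Original NTs in T[0,2] deriving "ccc": ["S"]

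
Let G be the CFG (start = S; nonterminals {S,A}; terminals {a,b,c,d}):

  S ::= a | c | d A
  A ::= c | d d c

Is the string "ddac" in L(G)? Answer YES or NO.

CNF form of G:
  S -> T0 A | a | c
  A -> T0 X2 | c
  T0 -> d
  T1 -> c
  X2 -> T0 T1

CYK table (by increasing span):
  T[0,0] 'd' = {T0}  orig:{}
  T[1,1] 'd' = {T0}  orig:{}
  T[2,2] 'a' = {S}
  T[3,3] 'c' = {A,S,T1}  orig:{A,S}
  T[0,1] 'dd' = ∅
  T[1,2] 'da' = ∅
  T[2,3] 'ac' = ∅
  T[0,2] 'dda' = ∅
  T[1,3] 'dac' = ∅
  T[0,3] 'ddac' = ∅

S ∉ T[0,3] ⇒ NO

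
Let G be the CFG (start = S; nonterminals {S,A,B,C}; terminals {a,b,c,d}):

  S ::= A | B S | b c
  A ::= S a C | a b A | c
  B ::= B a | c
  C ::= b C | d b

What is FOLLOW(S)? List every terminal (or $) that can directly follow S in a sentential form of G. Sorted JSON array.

Compute FIRST by fixpoint:
round 1:
  A via A→a b A: +{a}
  A via A→c: +{c}
  B via B→c: +{c}
  C via C→b C: +{b}
  C via C→d b: +{d}
  S via S→A: +{a,c}
  S via S→b c: +{b}
  FIRST(S)={a,b,c}  FIRST(A)={a,c}  FIRST(B)={c}  FIRST(C)={b,d}
round 2:
  A via A→S a C: +{b}
  FIRST(S)={a,b,c}  FIRST(A)={a,b,c}  FIRST(B)={c}  FIRST(C)={b,d}
round 3: — fixpoint
  FIRST(S)={a,b,c}  FIRST(A)={a,b,c}  FIRST(B)={c}  FIRST(C)={b,d}

Compute FOLLOW by fixpoint:
seed FOLLOW(S) with $
pass 1:
  A→S a C: FOLLOW(S) ⊇ FIRST(a) = {a}; new: +{a}
  B→B a: FOLLOW(B) ⊇ FIRST(a) = {a}; new: +{a}
  S→A: FOLLOW(A) ⊇ FOLLOW(S) ⊇ {$,a}; new: +{$,a}
  S→B S: FOLLOW(B) ⊇ FIRST(S) = {a,b,c}; new: +{b,c}
  S: {$,a}  A: {$,a}  B: {a,b,c}  C: {}
pass 2:
  A→S a C: FOLLOW(C) ⊇ FOLLOW(A) ⊇ {$,a}; new: +{$,a}
  S: {$,a}  A: {$,a}  B: {a,b,c}  C: {$,a}
pass 3: done
  S: {$,a}  A: {$,a}  B: {a,b,c}  C: {$,a}

FOLLOW(S) = ["$", "a"]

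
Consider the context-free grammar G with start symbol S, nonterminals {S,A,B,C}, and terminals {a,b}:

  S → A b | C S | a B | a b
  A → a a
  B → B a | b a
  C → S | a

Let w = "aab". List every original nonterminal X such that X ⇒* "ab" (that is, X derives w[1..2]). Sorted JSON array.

CNF form of G:
  S -> A T1 | C S | T0 B | T0 T1
  A -> T0 T0
  B -> B T0 | T1 T0
  C -> A T1 | C S | T0 B | T0 T1 | a
  T0 -> a
  T1 -> b

Fill CYK table bottom-up, restricted to cells inside w[1..2]:
  [1..1]={C,T0}  "a"  orig:{C}
  [2..2]={T1}  "b"  orig:{}
  [1..2]={C,S}  "ab"

Original NTs in T[1,2] deriving "ab": ["C", "S"]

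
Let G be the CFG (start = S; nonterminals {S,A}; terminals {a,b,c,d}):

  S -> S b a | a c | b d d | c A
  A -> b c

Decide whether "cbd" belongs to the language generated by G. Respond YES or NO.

Convert to CNF:
  S -> S X4 | T0 X5 | T1 A | T2 T1
  A -> T0 T1
  T0 -> b
  T1 -> c
  T2 -> a
  T3 -> d
  X4 -> T0 T2
  X5 -> T3 T3

Fill CYK table bottom-up:
  [0..0]={T1}  "c"  orig:{}
  [1..1]={T0}  "b"  orig:{}
  [2..2]={T3}  "d"  orig:{}
  [0..1]=∅  "cb"
  [1..2]=∅  "bd"
  [0..2]=∅  "cbd"

S ∉ T[0,2] ⇒ NO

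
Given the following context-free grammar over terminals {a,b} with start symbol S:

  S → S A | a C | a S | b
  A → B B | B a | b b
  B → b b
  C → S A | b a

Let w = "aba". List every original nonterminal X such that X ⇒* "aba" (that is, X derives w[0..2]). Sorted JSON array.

CNF form of G:
  S -> S A | T0 C | T0 S | b
  A -> B B | B T0 | T1 T1
  B -> T1 T1
  C -> S A | T1 T0
  T0 -> a
  T1 -> b

Fill CYK table bottom-up, restricted to cells inside w[0..2]:
  cell(0,0) a: {T0}  orig:{}
  cell(1,1) b: {S,T1}  orig:{S}
  cell(2,2) a: {T0}  orig:{}
  cell(0,1) ab: {S}
  cell(1,2) ba: {C}
  cell(0,2) aba: {S}

Original NTs in T[0,2] deriving "aba": ["S"]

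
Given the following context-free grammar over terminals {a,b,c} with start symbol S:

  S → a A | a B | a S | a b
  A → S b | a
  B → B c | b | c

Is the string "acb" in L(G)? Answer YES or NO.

CNF form of G:
  S -> T2 A | T2 B | T2 S | T2 T0
  A -> S T0 | a
  B -> B T1 | b | c
  T0 -> b
  T1 -> c
  T2 -> a

CYK fill:
  cell(0,0) a: {A,T2}  orig:{A}
  cell(1,1) c: {B,T1}  orig:{B}
  cell(2,2) b: {B,T0}  orig:{B}
  cell(0,1) ac: {S}
  cell(1,2) cb: ∅
  cell(0,2) acb: {A}

S ∉ T[0,2] ⇒ NO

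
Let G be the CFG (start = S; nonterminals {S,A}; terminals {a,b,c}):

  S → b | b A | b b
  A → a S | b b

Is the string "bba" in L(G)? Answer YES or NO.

Convert to CNF:
  S -> T1 A | T1 T1 | b
  A -> T0 S | T1 T1
  T0 -> a
  T1 -> b

Fill CYK table bottom-up:
  cell(0,0) b: {S,T1}  orig:{S}
  cell(1,1) b: {S,T1}  orig:{S}
  cell(2,2) a: {T0}  orig:{}
  cell(0,1) bb: {A,S}
  cell(1,2) ba: ∅
  cell(0,2) bba: ∅

S ∉ T[0,2] ⇒ NO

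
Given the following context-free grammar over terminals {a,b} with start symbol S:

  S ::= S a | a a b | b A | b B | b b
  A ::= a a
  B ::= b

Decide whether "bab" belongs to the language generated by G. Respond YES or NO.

Convert to CNF:
  S -> S T0 | T0 X2 | T1 A | T1 B | T1 T1
  A -> T0 T0
  B -> b
  T0 -> a
  T1 -> b
  X2 -> T0 T1

CYK table (by increasing span):
  [0..0]={B,T1}  "b"  orig:{B}
  [1..1]={T0}  "a"  orig:{}
  [2..2]={B,T1}  "b"  orig:{B}
  [0..1]=∅  "ba"
  [1..2]={X2}  "ab"  orig:{}
  [0..2]=∅  "bab"

S ∉ T[0,2] ⇒ NO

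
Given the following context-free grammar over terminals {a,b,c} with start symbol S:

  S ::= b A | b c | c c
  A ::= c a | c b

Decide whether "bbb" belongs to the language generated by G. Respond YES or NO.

Convert to CNF:
  S -> T0 T0 | T2 A | T2 T0
  A -> T0 T1 | T0 T2
  T0 -> c
  T1 -> a
  T2 -> b

Fill CYK table bottom-up:
  cell(0,0) b: {T2}  orig:{}
  cell(1,1) b: {T2}  orig:{}
  cell(2,2) b: {T2}  orig:{}
  cell(0,1) bb: ∅
  cell(1,2) bb: ∅
  cell(0,2) bbb: ∅

S ∉ T[0,2] ⇒ NO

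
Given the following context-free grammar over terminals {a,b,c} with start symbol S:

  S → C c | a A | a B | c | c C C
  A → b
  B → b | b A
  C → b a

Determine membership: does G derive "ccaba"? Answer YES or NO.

CNF form of G:
  S -> C T2 | T1 A | T1 B | T2 X3 | c
  A -> b
  B -> T0 A | b
  C -> T0 T1
  T0 -> b
  T1 -> a
  T2 -> c
  X3 -> C C

CYK fill:
  [0..0]={S,T2}  "c"  orig:{S}
  [1..1]={S,T2}  "c"  orig:{S}
  [2..2]={T1}  "a"  orig:{}
  [3..3]={A,B,T0}  "b"  orig:{A,B}
  [4..4]={T1}  "a"  orig:{}
  [0..1]=∅  "cc"
  [1..2]=∅  "ca"
  [2..3]={S}  "ab"
  [3..4]={C}  "ba"
  [0..2]=∅  "cca"
  [1..3]=∅  "cab"
  [2..4]=∅  "aba"
  [0..3]=∅  "ccab"
  [1..4]=∅  "caba"
  [0..4]=∅  "ccaba"

S ∉ T[0,4] ⇒ NO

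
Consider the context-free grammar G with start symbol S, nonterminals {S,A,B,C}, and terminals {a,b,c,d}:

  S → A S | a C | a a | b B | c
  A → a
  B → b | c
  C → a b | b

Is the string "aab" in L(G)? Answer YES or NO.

Convert to CNF:
  S -> A S | T0 C | T0 T0 | T1 B | c
  A -> a
  B -> b | c
  C -> T0 T1 | b
  T0 -> a
  T1 -> b

CYK fill:
  [0..0]={A,T0}  "a"  orig:{A}
  [1..1]={A,T0}  "a"  orig:{A}
  [2..2]={B,C,T1}  "b"  orig:{B,C}
  [0..1]={S}  "aa"
  [1..2]={C,S}  "ab"
  [0..2]={S}  "aab"

S ∈ T[0,2] ⇒ YES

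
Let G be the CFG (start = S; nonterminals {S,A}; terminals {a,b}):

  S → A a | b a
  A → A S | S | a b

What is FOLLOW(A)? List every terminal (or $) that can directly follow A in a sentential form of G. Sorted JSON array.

FIRST sets, iterate to fixpoint:
[1]
  A via A→a b: +{a}
  S via S→A a: +{a}
  S via S→b a: +{b}
  FIRST(S)={a,b}  FIRST(A)={a}
[2]
  A via A→S: +{b}
  FIRST(S)={a,b}  FIRST(A)={a,b}
[3] (no change)
  FIRST(S)={a,b}  FIRST(A)={a,b}

FOLLOW sets:
FOLLOW(S) := {$}
round 1:
  A→A S: FOLLOW(A) ⊇ FIRST(S) = {a,b}; new: +{a,b}
  A→A S: FOLLOW(S) ⊇ FOLLOW(A) ⊇ {a,b}; new: +{a,b}
  FOLLOW[S]={$,a,b}  FOLLOW[A]={a,b}
round 2: done
  FOLLOW[S]={$,a,b}  FOLLOW[A]={a,b}

FOLLOW(A) = ["a", "b"]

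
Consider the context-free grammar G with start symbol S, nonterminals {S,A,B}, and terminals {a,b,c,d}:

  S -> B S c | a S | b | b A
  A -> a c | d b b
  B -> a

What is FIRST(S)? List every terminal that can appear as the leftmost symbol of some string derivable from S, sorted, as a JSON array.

Compute FIRST by fixpoint:
[1]
  A via A→a c: +{a}
  A via A→d b b: +{d}
  B via B→a: +{a}
  S via S→B S c: +{a}
  S via S→b: +{b}
  FIRST(S)={a,b}  FIRST(A)={a,d}  FIRST(B)={a}
[2] (stable)
  FIRST(S)={a,b}  FIRST(A)={a,d}  FIRST(B)={a}

FIRST(S) = ["a", "b"]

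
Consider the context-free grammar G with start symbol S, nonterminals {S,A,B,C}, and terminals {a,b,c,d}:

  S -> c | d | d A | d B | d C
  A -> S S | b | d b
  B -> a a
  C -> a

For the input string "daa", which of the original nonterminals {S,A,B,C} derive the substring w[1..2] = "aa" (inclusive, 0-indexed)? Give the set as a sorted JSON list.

Convert to CNF:
  S -> T0 A | T0 B | T0 C | c | d
  A -> S S | T0 T1 | b
  B -> T2 T2
  C -> a
  T0 -> d
  T1 -> b
  T2 -> a

CYK table (by increasing span) (cells [i..j] with 1 ≤ i ≤ j ≤ 2 only):
  [1..1]={C,T2}  "a"  orig:{C}
  [2..2]={C,T2}  "a"  orig:{C}
  [1..2]={B}  "aa"

Original NTs in T[1,2] deriving "aa": ["B"]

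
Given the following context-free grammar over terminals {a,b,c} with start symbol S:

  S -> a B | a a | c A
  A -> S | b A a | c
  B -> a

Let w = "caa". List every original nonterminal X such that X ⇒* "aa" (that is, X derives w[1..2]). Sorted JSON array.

CNF form of G:
  S -> T0 B | T0 T0 | T2 A
  A -> T0 B | T0 T0 | T1 X3 | T2 A | c
  B -> a
  T0 -> a
  T1 -> b
  T2 -> c
  X3 -> A T0

CYK table (by increasing span) (cells [i..j] with 1 ≤ i ≤ j ≤ 2 only):
  cell(1,1) a: {B,T0}  orig:{B}
  cell(2,2) a: {B,T0}  orig:{B}
  cell(1,2) aa: {A,S}

Original NTs in T[1,2] deriving "aa": ["A", "S"]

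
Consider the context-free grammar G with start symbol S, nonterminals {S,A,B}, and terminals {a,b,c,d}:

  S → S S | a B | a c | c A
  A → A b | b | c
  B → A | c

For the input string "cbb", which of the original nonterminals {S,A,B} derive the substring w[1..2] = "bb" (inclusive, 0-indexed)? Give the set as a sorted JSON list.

CNF form of G:
  S -> S S | T1 B | T1 T2 | T2 A
  A -> A T0 | b | c
  B -> A T0 | b | c
  T0 -> b
  T1 -> a
  T2 -> c

CYK fill (cells [i..j] with 1 ≤ i ≤ j ≤ 2 only):
  cell(1,1) b: {A,B,T0}  orig:{A,B}
  cell(2,2) b: {A,B,T0}  orig:{A,B}
  cell(1,2) bb: {A,B}

Original NTs in T[1,2] deriving "bb": ["A", "B"]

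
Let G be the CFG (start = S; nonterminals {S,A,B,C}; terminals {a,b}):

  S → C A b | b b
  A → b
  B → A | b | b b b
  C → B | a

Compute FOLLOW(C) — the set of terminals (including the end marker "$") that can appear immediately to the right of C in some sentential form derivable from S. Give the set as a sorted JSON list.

FIRST iteration:
pass 1:
  A via A→b: +{b}
  B via B→A: +{b}
  C via C→B: +{b}
  C via C→a: +{a}
  S via S→C A b: +{a,b}
  FIRST(S)={a,b}  FIRST(A)={b}  FIRST(B)={b}  FIRST(C)={a,b}
pass 2: done
  FIRST(S)={a,b}  FIRST(A)={b}  FIRST(B)={b}  FIRST(C)={a,b}

FOLLOW iteration:
seed FOLLOW(S) with $
pass 1:
  S→C A b: FOLLOW(C) ⊇ FIRST(A) = {b}; new: +{b}
  S→C A b: FOLLOW(A) ⊇ FIRST(b) = {b}; new: +{b}
  FOLLOW(S)={$}  FOLLOW(A)={b}  FOLLOW(B)={}  FOLLOW(C)={b}
pass 2:
  C→B: FOLLOW(B) ⊇ FOLLOW(C) ⊇ {b}; new: +{b}
  FOLLOW(S)={$}  FOLLOW(A)={b}  FOLLOW(B)={b}  FOLLOW(C)={b}
pass 3: done
  FOLLOW(S)={$}  FOLLOW(A)={b}  FOLLOW(B)={b}  FOLLOW(C)={b}

FOLLOW(C) = ["b"]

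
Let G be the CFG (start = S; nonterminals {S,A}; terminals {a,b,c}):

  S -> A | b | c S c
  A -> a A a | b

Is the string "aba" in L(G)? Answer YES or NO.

Convert to CNF:
  S -> T0 X3 | T1 X4 | b
  A -> T0 X2 | b
  T0 -> a
  T1 -> c
  X2 -> A T0
  X3 -> A T0
  X4 -> S T1

CYK fill:
  [0..0]={T0}  "a"  orig:{}
  [1..1]={A,S}  "b"
  [2..2]={T0}  "a"  orig:{}
  [0..1]=∅  "ab"
  [1..2]={X2,X3}  "ba"  orig:{}
  [0..2]={A,S}  "aba"

S ∈ T[0,2] ⇒ YES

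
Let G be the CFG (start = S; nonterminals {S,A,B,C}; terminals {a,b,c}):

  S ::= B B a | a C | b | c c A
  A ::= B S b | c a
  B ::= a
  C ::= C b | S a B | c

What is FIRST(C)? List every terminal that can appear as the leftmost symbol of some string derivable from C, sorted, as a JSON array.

FIRST iteration:
iter 1:
  A via A→c a: +{c}
  B via B→a: +{a}
  C via C→c: +{c}
  S via S→B B a: +{a}
  S via S→b: +{b}
  S via S→c c A: +{c}
  FIRST(S)={a,b,c}  FIRST(A)={c}  FIRST(B)={a}  FIRST(C)={c}
iter 2:
  A via A→B S b: +{a}
  C via C→S a B: +{a,b}
  FIRST(S)={a,b,c}  FIRST(A)={a,c}  FIRST(B)={a}  FIRST(C)={a,b,c}
iter 3: done
  FIRST(S)={a,b,c}  FIRST(A)={a,c}  FIRST(B)={a}  FIRST(C)={a,b,c}

FIRST(C) = ["a", "b", "c"]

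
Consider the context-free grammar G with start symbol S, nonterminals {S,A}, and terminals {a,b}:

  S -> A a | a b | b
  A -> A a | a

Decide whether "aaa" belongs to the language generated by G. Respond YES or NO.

Convert to CNF:
  S -> A T0 | T0 T1 | b
  A -> A T0 | a
  T0 -> a
  T1 -> b

CYK fill:
  T[0,0] 'a' = {A,T0}  orig:{A}
  T[1,1] 'a' = {A,T0}  orig:{A}
  T[2,2] 'a' = {A,T0}  orig:{A}
  T[0,1] 'aa' = {A,S}
  T[1,2] 'aa' = {A,S}
  T[0,2] 'aaa' = {A,S}

S ∈ T[0,2] ⇒ YES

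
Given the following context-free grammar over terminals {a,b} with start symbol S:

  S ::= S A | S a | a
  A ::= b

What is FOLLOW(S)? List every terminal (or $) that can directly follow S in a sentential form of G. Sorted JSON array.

Compute FIRST by fixpoint:
iter 1:
  A via A→b: +{b}
  S via S→a: +{a}
  FIRST[S]={a}  FIRST[A]={b}
iter 2: (no change)
  FIRST[S]={a}  FIRST[A]={b}

Compute FOLLOW by fixpoint:
FOLLOW(S) := {$}
round 1:
  S→S A: FOLLOW(S) ⊇ FIRST(A) = {b}; new: +{b}
  S→S A: FOLLOW(A) ⊇ FOLLOW(S) ⊇ {$,b}; new: +{$,b}
  S→S a: FOLLOW(S) ⊇ FIRST(a) = {a}; new: +{a}
  FOLLOW[S]={$,a,b}  FOLLOW[A]={$,b}
round 2:
  S→S A: FOLLOW(A) ⊇ FOLLOW(S) ⊇ {$,a,b}; new: +{a}
  FOLLOW[S]={$,a,b}  FOLLOW[A]={$,a,b}
round 3: — fixpoint
  FOLLOW[S]={$,a,b}  FOLLOW[A]={$,a,b}

FOLLOW(S) = ["$", "a", "b"]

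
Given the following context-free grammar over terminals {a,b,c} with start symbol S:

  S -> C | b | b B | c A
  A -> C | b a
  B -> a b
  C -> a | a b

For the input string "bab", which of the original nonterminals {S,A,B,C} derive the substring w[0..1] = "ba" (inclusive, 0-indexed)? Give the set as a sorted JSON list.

CNF form of G:
  S -> T0 T1 | T1 B | T2 A | a | b
  A -> T0 T1 | T1 T0 | a
  B -> T0 T1
  C -> T0 T1 | a
  T0 -> a
  T1 -> b
  T2 -> c

Fill CYK table bottom-up — only the sub-triangle for w[0..1]:
  cell(0,0) b: {S,T1}  orig:{S}
  cell(1,1) a: {A,C,S,T0}  orig:{A,C,S}
  cell(0,1) ba: {A}

Original NTs in T[0,1] deriving "ba": ["A"]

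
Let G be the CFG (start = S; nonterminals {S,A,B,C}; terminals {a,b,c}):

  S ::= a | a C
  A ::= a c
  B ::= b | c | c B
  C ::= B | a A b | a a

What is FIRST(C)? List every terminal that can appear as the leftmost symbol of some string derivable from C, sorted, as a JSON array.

Compute FIRST by fixpoint:
pass 1:
  A via A→a c: +{a}
  B via B→b: +{b}
  B via B→c: +{c}
  C via C→B: +{b,c}
  C via C→a A b: +{a}
  S via S→a: +{a}
  S: {a}  A: {a}  B: {b,c}  C: {a,b,c}
pass 2: done
  S: {a}  A: {a}  B: {b,c}  C: {a,b,c}

FIRST(C) = ["a", "b", "c"]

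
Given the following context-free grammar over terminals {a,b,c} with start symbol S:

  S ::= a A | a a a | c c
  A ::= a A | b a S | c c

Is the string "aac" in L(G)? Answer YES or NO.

CNF form of G:
  S -> T0 A | T0 X4 | T2 T2
  A -> T0 A | T1 X3 | T2 T2
  T0 -> a
  T1 -> b
  T2 -> c
  X3 -> T0 S
  X4 -> T0 T0

Fill CYK table bottom-up:
  [0..0]={T0}  "a"  orig:{}
  [1..1]={T0}  "a"  orig:{}
  [2..2]={T2}  "c"  orig:{}
  [0..1]={X4}  "aa"  orig:{}
  [1..2]=∅  "ac"
  [0..2]=∅  "aac"

S ∉ T[0,2] ⇒ NO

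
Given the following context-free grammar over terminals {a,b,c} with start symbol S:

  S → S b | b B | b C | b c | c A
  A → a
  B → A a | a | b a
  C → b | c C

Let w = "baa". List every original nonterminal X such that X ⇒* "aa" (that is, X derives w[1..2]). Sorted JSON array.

CNF form of G:
  S -> S T1 | T1 B | T1 C | T1 T2 | T2 A
  A -> a
  B -> A T0 | T1 T0 | a
  C -> T2 C | b
  T0 -> a
  T1 -> b
  T2 -> c

CYK fill — only the sub-triangle for w[1..2]:
  cell(1,1) a: {A,B,T0}  orig:{A,B}
  cell(2,2) a: {A,B,T0}  orig:{A,B}
  cell(1,2) aa: {B}

Original NTs in T[1,2] deriving "aa": ["B"]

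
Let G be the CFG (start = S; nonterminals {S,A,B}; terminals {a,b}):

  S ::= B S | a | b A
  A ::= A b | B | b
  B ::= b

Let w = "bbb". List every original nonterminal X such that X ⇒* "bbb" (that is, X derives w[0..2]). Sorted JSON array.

CNF form of G:
  S -> B S | T0 A | a
  A -> A T0 | b
  B -> b
  T0 -> b

CYK table (by increasing span) — only the sub-triangle for w[0..2]:
  T[0,0] 'b' = {A,B,T0}  orig:{A,B}
  T[1,1] 'b' = {A,B,T0}  orig:{A,B}
  T[2,2] 'b' = {A,B,T0}  orig:{A,B}
  T[0,1] 'bb' = {A,S}
  T[1,2] 'bb' = {A,S}
  T[0,2] 'bbb' = {A,S}

Original NTs in T[0,2] deriving "bbb": ["A", "S"]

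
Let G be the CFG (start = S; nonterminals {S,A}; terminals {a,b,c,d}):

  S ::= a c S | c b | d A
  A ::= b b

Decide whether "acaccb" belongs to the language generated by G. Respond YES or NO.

CNF form of G:
  S -> T1 X4 | T2 T0 | T3 A
  A -> T0 T0
  T0 -> b
  T1 -> a
  T2 -> c
  T3 -> d
  X4 -> T2 S

CYK fill:
  T[0,0] 'a' = {T1}  orig:{}
  T[1,1] 'c' = {T2}  orig:{}
  T[2,2] 'a' = {T1}  orig:{}
  T[3,3] 'c' = {T2}  orig:{}
  T[4,4] 'c' = {T2}  orig:{}
  T[5,5] 'b' = {T0}  orig:{}
  T[0,1] 'ac' = ∅
  T[1,2] 'ca' = ∅
  T[2,3] 'ac' = ∅
  T[3,4] 'cc' = ∅
  T[4,5] 'cb' = {S}
  T[0,2] 'aca' = ∅
  T[1,3] 'cac' = ∅
  T[2,4] 'acc' = ∅
  T[3,5] 'ccb' = {X4}  orig:{}
  T[0,3] 'acac' = ∅
  T[1,4] 'cacc' = ∅
  T[2,5] 'accb' = {S}
  T[0,4] 'acacc' = ∅
  T[1,5] 'caccb' = {X4}  orig:{}
  T[0,5] 'acaccb' = {S}

S ∈ T[0,5] ⇒ YES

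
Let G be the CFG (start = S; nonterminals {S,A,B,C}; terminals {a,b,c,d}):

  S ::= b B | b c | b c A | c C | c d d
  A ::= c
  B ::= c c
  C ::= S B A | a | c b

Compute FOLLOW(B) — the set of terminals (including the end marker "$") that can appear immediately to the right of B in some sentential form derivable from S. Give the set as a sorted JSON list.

FIRST iteration:
[1]
  A via A→c: +{c}
  B via B→c c: +{c}
  C via C→a: +{a}
  C via C→c b: +{c}
  S via S→b B: +{b}
  S via S→c C: +{c}
  S: {b,c}  A: {c}  B: {c}  C: {a,c}
[2]
  C via C→S B A: +{b}
  S: {b,c}  A: {c}  B: {c}  C: {a,b,c}
[3] — fixpoint
  S: {b,c}  A: {c}  B: {c}  C: {a,b,c}

Compute FOLLOW by fixpoint:
seed FOLLOW(S) with $
pass 1:
  C→S B A: FOLLOW(S) ⊇ FIRST(B) = {c}; new: +{c}
  C→S B A: FOLLOW(B) ⊇ FIRST(A) = {c}; new: +{c}
  S→b B: FOLLOW(B) ⊇ FOLLOW(S) ⊇ {$,c}; new: +{$}
  S→b c A: FOLLOW(A) ⊇ FOLLOW(S) ⊇ {$,c}; new: +{$,c}
  S→c C: FOLLOW(C) ⊇ FOLLOW(S) ⊇ {$,c}; new: +{$,c}
  S: {$,c}  A: {$,c}  B: {$,c}  C: {$,c}
pass 2: — fixpoint
  S: {$,c}  A: {$,c}  B: {$,c}  C: {$,c}

FOLLOW(B) = ["$", "c"]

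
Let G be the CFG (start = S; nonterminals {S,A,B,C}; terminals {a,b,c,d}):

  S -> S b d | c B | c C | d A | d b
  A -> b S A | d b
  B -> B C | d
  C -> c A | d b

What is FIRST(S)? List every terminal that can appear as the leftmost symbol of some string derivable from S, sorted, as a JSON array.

FIRST sets, iterate to fixpoint:
round 1:
  A via A→b S A: +{b}
  A via A→d b: +{d}
  B via B→d: +{d}
  C via C→c A: +{c}
  C via C→d b: +{d}
  S via S→c B: +{c}
  S via S→d A: +{d}
  FIRST[S]={c,d}  FIRST[A]={b,d}  FIRST[B]={d}  FIRST[C]={c,d}
round 2: (stable)
  FIRST[S]={c,d}  FIRST[A]={b,d}  FIRST[B]={d}  FIRST[C]={c,d}

FIRST(S) = ["c", "d"]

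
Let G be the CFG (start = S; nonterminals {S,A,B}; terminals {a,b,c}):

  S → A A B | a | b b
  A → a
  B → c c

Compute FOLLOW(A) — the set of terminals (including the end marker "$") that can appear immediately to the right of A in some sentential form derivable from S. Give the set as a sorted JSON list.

FIRST iteration:
pass 1:
  A via A→a: +{a}
  B via B→c c: +{c}
  S via S→A A B: +{a}
  S via S→b b: +{b}
  FIRST(S)={a,b}  FIRST(A)={a}  FIRST(B)={c}
pass 2: (stable)
  FIRST(S)={a,b}  FIRST(A)={a}  FIRST(B)={c}

FOLLOW sets:
initialize: $ ∈ FOLLOW(S)
round 1:
  S→A A B: FOLLOW(A) ⊇ FIRST(A) = {a}; new: +{a}
  S→A A B: FOLLOW(A) ⊇ FIRST(B) = {c}; new: +{c}
  S→A A B: FOLLOW(B) ⊇ FOLLOW(S) ⊇ {$}; new: +{$}
  FOLLOW[S]={$}  FOLLOW[A]={a,c}  FOLLOW[B]={$}
round 2: (stable)
  FOLLOW[S]={$}  FOLLOW[A]={a,c}  FOLLOW[B]={$}

FOLLOW(A) = ["a", "c"]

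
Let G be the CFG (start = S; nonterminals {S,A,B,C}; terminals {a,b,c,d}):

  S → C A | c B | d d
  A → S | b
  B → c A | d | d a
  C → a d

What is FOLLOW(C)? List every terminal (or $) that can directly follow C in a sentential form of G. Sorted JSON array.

FIRST iteration:
round 1:
  A via A→b: +{b}
  B via B→c A: +{c}
  B via B→d: +{d}
  C via C→a d: +{a}
  S via S→C A: +{a}
  S via S→c B: +{c}
  S via S→d d: +{d}
  S: {a,c,d}  A: {b}  B: {c,d}  C: {a}
round 2:
  A via A→S: +{a,c,d}
  S: {a,c,d}  A: {a,b,c,d}  B: {c,d}  C: {a}
round 3: (no change)
  S: {a,c,d}  A: {a,b,c,d}  B: {c,d}  C: {a}

FOLLOW sets:
initialize: $ ∈ FOLLOW(S)
pass 1:
  S→C A: FOLLOW(C) ⊇ FIRST(A) = {a,b,c,d}; new: +{a,b,c,d}
  S→C A: FOLLOW(A) ⊇ FOLLOW(S) ⊇ {$}; new: +{$}
  S→c B: FOLLOW(B) ⊇ FOLLOW(S) ⊇ {$}; new: +{$}
  FOLLOW[S]={$}  FOLLOW[A]={$}  FOLLOW[B]={$}  FOLLOW[C]={a,b,c,d}
pass 2: (no change)
  FOLLOW[S]={$}  FOLLOW[A]={$}  FOLLOW[B]={$}  FOLLOW[C]={a,b,c,d}

FOLLOW(C) = ["a", "b", "c", "d"]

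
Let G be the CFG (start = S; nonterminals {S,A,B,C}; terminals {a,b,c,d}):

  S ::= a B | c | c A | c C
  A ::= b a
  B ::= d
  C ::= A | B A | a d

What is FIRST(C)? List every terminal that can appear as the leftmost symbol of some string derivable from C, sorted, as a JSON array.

Compute FIRST by fixpoint:
round 1:
  A via A→b a: +{b}
  B via B→d: +{d}
  C via C→A: +{b}
  C via C→B A: +{d}
  C via C→a d: +{a}
  S via S→a B: +{a}
  S via S→c: +{c}
  FIRST(S)={a,c}  FIRST(A)={b}  FIRST(B)={d}  FIRST(C)={a,b,d}
round 2: — fixpoint
  FIRST(S)={a,c}  FIRST(A)={b}  FIRST(B)={d}  FIRST(C)={a,b,d}

FIRST(C) = ["a", "b", "d"]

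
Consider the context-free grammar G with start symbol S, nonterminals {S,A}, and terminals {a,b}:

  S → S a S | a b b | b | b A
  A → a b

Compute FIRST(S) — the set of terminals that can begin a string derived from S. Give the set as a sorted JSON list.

FIRST iteration:
pass 1:
  A via A→a b: +{a}
  S via S→a b b: +{a}
  S via S→b: +{b}
  S: {a,b}  A: {a}
pass 2: — fixpoint
  S: {a,b}  A: {a}

FIRST(S) = ["a", "b"]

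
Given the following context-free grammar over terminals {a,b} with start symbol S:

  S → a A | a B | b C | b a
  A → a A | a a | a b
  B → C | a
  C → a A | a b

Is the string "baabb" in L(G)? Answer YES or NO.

Convert to CNF:
  S -> T0 A | T0 B | T1 C | T1 T0
  A -> T0 A | T0 T0 | T0 T1
  B -> T0 A | T0 T1 | a
  C -> T0 A | T0 T1
  T0 -> a
  T1 -> b

CYK fill:
  T[0,0] 'b' = {T1}  orig:{}
  T[1,1] 'a' = {B,T0}  orig:{B}
  T[2,2] 'a' = {B,T0}  orig:{B}
  T[3,3] 'b' = {T1}  orig:{}
  T[4,4] 'b' = {T1}  orig:{}
  T[0,1] 'ba' = {S}
  T[1,2] 'aa' = {A,S}
  T[2,3] 'ab' = {A,B,C}
  T[3,4] 'bb' = ∅
  T[0,2] 'baa' = ∅
  T[1,3] 'aab' = {A,B,C,S}
  T[2,4] 'abb' = ∅
  T[0,3] 'baab' = {S}
  T[1,4] 'aabb' = ∅
  T[0,4] 'baabb' = ∅

S ∉ T[0,4] ⇒ NO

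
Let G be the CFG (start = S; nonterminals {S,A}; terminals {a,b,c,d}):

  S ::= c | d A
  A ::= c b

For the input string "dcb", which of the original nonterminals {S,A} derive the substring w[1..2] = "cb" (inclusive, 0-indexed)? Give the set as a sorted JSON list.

Convert to CNF:
  S -> T2 A | c
  A -> T0 T1
  T0 -> c
  T1 -> b
  T2 -> d

CYK table (by increasing span), restricted to cells inside w[1..2]:
  [1..1]={S,T0}  "c"  orig:{S}
  [2..2]={T1}  "b"  orig:{}
  [1..2]={A}  "cb"

Original NTs in T[1,2] deriving "cb": ["A"]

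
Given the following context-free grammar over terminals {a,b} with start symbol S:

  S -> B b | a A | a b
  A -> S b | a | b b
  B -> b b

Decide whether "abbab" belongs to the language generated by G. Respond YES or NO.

Convert to CNF:
  S -> B T0 | T1 A | T1 T0
  A -> S T0 | T0 T0 | a
  B -> T0 T0
  T0 -> b
  T1 -> a

CYK fill:
  [0..0]={A,T1}  "a"  orig:{A}
  [1..1]={T0}  "b"  orig:{}
  [2..2]={T0}  "b"  orig:{}
  [3..3]={A,T1}  "a"  orig:{A}
  [4..4]={T0}  "b"  orig:{}
  [0..1]={S}  "ab"
  [1..2]={A,B}  "bb"
  [2..3]=∅  "ba"
  [3..4]={S}  "ab"
  [0..2]={A,S}  "abb"
  [1..3]=∅  "bba"
  [2..4]=∅  "bab"
  [0..3]=∅  "abba"
  [1..4]=∅  "bbab"
  [0..4]=∅  "abbab"

S ∉ T[0,4] ⇒ NO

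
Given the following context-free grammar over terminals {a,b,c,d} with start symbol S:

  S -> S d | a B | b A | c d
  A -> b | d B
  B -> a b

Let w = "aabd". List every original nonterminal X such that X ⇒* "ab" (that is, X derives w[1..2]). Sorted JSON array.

CNF form of G:
  S -> S T0 | T1 B | T2 A | T3 T0
  A -> T0 B | b
  B -> T1 T2
  T0 -> d
  T1 -> a
  T2 -> b
  T3 -> c

Fill CYK table bottom-up, restricted to cells inside w[1..2]:
  T[1,1] 'a' = {T1}  orig:{}
  T[2,2] 'b' = {A,T2}  orig:{A}
  T[1,2] 'ab' = {B}

Original NTs in T[1,2] deriving "ab": ["B"]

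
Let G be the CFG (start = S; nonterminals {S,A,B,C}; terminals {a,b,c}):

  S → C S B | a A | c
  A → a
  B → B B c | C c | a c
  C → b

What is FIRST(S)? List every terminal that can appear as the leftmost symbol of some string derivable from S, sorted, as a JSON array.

FIRST iteration:
iter 1:
  A via A→a: +{a}
  B via B→a c: +{a}
  C via C→b: +{b}
  S via S→C S B: +{b}
  S via S→a A: +{a}
  S via S→c: +{c}
  FIRST[S]={a,b,c}  FIRST[A]={a}  FIRST[B]={a}  FIRST[C]={b}
iter 2:
  B via B→C c: +{b}
  FIRST[S]={a,b,c}  FIRST[A]={a}  FIRST[B]={a,b}  FIRST[C]={b}
iter 3: (no change)
  FIRST[S]={a,b,c}  FIRST[A]={a}  FIRST[B]={a,b}  FIRST[C]={b}

FIRST(S) = ["a", "b", "c"]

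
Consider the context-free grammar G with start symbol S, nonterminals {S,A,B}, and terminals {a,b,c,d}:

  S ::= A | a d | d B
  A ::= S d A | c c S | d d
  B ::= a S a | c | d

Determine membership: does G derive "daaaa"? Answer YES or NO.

Convert to CNF:
  S -> S X6 | T0 B | T0 T0 | T1 X7 | T2 T0
  A -> S X3 | T0 T0 | T1 X4
  B -> T2 X5 | c | d
  T0 -> d
  T1 -> c
  T2 -> a
  X3 -> T0 A
  X4 -> T1 S
  X5 -> S T2
  X6 -> T0 A
  X7 -> T1 S

CYK fill:
  T[0,0] 'd' = {B,T0}  orig:{B}
  T[1,1] 'a' = {T2}  orig:{}
  T[2,2] 'a' = {T2}  orig:{}
  T[3,3] 'a' = {T2}  orig:{}
  T[4,4] 'a' = {T2}  orig:{}
  T[0,1] 'da' = ∅
  T[1,2] 'aa' = ∅
  T[2,3] 'aa' = ∅
  T[3,4] 'aa' = ∅
  T[0,2] 'daa' = ∅
  T[1,3] 'aaa' = ∅
  T[2,4] 'aaa' = ∅
  T[0,3] 'daaa' = ∅
  T[1,4] 'aaaa' = ∅
  T[0,4] 'daaaa' = ∅

S ∉ T[0,4] ⇒ NO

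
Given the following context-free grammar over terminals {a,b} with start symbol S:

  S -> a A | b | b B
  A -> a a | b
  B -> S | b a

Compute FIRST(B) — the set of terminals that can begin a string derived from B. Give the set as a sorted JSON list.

FIRST sets, iterate to fixpoint:
pass 1:
  A via A→a a: +{a}
  A via A→b: +{b}
  B via B→b a: +{b}
  S via S→a A: +{a}
  S via S→b: +{b}
  FIRST(S)={a,b}  FIRST(A)={a,b}  FIRST(B)={b}
pass 2:
  B via B→S: +{a}
  FIRST(S)={a,b}  FIRST(A)={a,b}  FIRST(B)={a,b}
pass 3: — fixpoint
  FIRST(S)={a,b}  FIRST(A)={a,b}  FIRST(B)={a,b}

FIRST(B) = ["a", "b"]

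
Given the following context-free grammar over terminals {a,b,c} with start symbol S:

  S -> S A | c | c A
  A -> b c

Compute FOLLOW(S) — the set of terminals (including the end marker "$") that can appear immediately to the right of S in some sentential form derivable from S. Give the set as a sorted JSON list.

FIRST sets, iterate to fixpoint:
iter 1:
  A via A→b c: +{b}
  S via S→c: +{c}
  S: {c}  A: {b}
iter 2: — fixpoint
  S: {c}  A: {b}

FOLLOW sets:
initialize: $ ∈ FOLLOW(S)
[1]
  S→S A: FOLLOW(S) ⊇ FIRST(A) = {b}; new: +{b}
  S→S A: FOLLOW(A) ⊇ FOLLOW(S) ⊇ {$,b}; new: +{$,b}
  S: {$,b}  A: {$,b}
[2] done
  S: {$,b}  A: {$,b}

FOLLOW(S) = ["$", "b"]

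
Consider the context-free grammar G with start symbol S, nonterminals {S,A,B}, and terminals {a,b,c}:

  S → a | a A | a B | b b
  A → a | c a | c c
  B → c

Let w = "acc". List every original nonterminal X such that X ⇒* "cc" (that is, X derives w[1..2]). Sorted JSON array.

CNF form of G:
  S -> T1 A | T1 B | T2 T2 | a
  A -> T0 T0 | T0 T1 | a
  B -> c
  T0 -> c
  T1 -> a
  T2 -> b

CYK fill — only the sub-triangle for w[1..2]:
  T[1,1] 'c' = {B,T0}  orig:{B}
  T[2,2] 'c' = {B,T0}  orig:{B}
  T[1,2] 'cc' = {A}

Original NTs in T[1,2] deriving "cc": ["A"]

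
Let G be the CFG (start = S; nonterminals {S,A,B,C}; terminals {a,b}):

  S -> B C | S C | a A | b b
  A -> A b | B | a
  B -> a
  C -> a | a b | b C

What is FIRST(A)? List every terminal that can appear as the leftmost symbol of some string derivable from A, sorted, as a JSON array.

FIRST iteration:
round 1:
  A via A→a: +{a}
  B via B→a: +{a}
  C via C→a: +{a}
  C via C→b C: +{b}
  S via S→B C: +{a}
  S via S→b b: +{b}
  FIRST(S)={a,b}  FIRST(A)={a}  FIRST(B)={a}  FIRST(C)={a,b}
round 2: (no change)
  FIRST(S)={a,b}  FIRST(A)={a}  FIRST(B)={a}  FIRST(C)={a,b}

FIRST(A) = ["a"]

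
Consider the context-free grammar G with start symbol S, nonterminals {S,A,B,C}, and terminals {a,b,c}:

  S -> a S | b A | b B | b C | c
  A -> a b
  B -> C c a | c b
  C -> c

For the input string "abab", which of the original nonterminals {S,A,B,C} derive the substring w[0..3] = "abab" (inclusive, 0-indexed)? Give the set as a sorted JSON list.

Convert to CNF:
  S -> T0 S | T1 A | T1 B | T1 C | c
  A -> T0 T1
  B -> C X3 | T2 T1
  C -> c
  T0 -> a
  T1 -> b
  T2 -> c
  X3 -> T2 T0

CYK table (by increasing span), restricted to cells inside w[0..3]:
  T[0,0] 'a' = {T0}  orig:{}
  T[1,1] 'b' = {T1}  orig:{}
  T[2,2] 'a' = {T0}  orig:{}
  T[3,3] 'b' = {T1}  orig:{}
  T[0,1] 'ab' = {A}
  T[1,2] 'ba' = ∅
  T[2,3] 'ab' = {A}
  T[0,2] 'aba' = ∅
  T[1,3] 'bab' = {S}
  T[0,3] 'abab' = {S}

Original NTs in T[0,3] deriving "abab": ["S"]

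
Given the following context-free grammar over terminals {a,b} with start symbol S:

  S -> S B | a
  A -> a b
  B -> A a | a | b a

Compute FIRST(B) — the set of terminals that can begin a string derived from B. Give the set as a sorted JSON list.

FIRST iteration:
round 1:
  A via A→a b: +{a}
  B via B→A a: +{a}
  B via B→b a: +{b}
  S via S→a: +{a}
  S: {a}  A: {a}  B: {a,b}
round 2: (no change)
  S: {a}  A: {a}  B: {a,b}

FIRST(B) = ["a", "b"]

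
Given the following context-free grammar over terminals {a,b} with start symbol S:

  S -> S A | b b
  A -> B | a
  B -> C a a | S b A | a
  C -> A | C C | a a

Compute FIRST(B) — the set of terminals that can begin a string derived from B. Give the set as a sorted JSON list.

Compute FIRST by fixpoint:
iter 1:
  A via A→a: +{a}
  B via B→a: +{a}
  C via C→A: +{a}
  S via S→b b: +{b}
  FIRST(S)={b}  FIRST(A)={a}  FIRST(B)={a}  FIRST(C)={a}
iter 2:
  B via B→S b A: +{b}
  FIRST(S)={b}  FIRST(A)={a}  FIRST(B)={a,b}  FIRST(C)={a}
iter 3:
  A via A→B: +{b}
  C via C→A: +{b}
  FIRST(S)={b}  FIRST(A)={a,b}  FIRST(B)={a,b}  FIRST(C)={a,b}
iter 4: — fixpoint
  FIRST(S)={b}  FIRST(A)={a,b}  FIRST(B)={a,b}  FIRST(C)={a,b}

FIRST(B) = ["a", "b"]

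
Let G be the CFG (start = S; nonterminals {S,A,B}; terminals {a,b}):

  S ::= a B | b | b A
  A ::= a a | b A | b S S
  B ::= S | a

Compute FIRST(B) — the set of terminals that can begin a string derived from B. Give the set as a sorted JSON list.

FIRST sets, iterate to fixpoint:
[1]
  A via A→a a: +{a}
  A via A→b A: +{b}
  B via B→a: +{a}
  S via S→a B: +{a}
  S via S→b: +{b}
  S: {a,b}  A: {a,b}  B: {a}
[2]
  B via B→S: +{b}
  S: {a,b}  A: {a,b}  B: {a,b}
[3] done
  S: {a,b}  A: {a,b}  B: {a,b}

FIRST(B) = ["a", "b"]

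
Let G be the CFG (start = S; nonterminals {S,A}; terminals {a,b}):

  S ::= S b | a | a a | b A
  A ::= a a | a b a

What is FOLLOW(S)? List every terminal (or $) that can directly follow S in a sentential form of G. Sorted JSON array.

FIRST iteration:
iter 1:
  A via A→a a: +{a}
  S via S→a: +{a}
  S via S→b A: +{b}
  FIRST[S]={a,b}  FIRST[A]={a}
iter 2: (no change)
  FIRST[S]={a,b}  FIRST[A]={a}

FOLLOW sets:
seed FOLLOW(S) with $
[1]
  S→S b: FOLLOW(S) ⊇ FIRST(b) = {b}; new: +{b}
  S→b A: FOLLOW(A) ⊇ FOLLOW(S) ⊇ {$,b}; new: +{$,b}
  FOLLOW[S]={$,b}  FOLLOW[A]={$,b}
[2] — fixpoint
  FOLLOW[S]={$,b}  FOLLOW[A]={$,b}

FOLLOW(S) = ["$", "b"]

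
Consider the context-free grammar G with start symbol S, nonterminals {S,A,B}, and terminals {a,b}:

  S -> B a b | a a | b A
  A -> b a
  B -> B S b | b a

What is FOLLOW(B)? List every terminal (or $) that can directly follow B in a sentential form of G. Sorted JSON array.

FIRST iteration:
[1]
  A via A→b a: +{b}
  B via B→b a: +{b}
  S via S→B a b: +{b}
  S via S→a a: +{a}
  FIRST[S]={a,b}  FIRST[A]={b}  FIRST[B]={b}
[2] done
  FIRST[S]={a,b}  FIRST[A]={b}  FIRST[B]={b}

FOLLOW sets:
FOLLOW(S) := {$}
pass 1:
  B→B S b: FOLLOW(B) ⊇ FIRST(S) = {a,b}; new: +{a,b}
  B→B S b: FOLLOW(S) ⊇ FIRST(b) = {b}; new: +{b}
  S→b A: FOLLOW(A) ⊇ FOLLOW(S) ⊇ {$,b}; new: +{$,b}
  FOLLOW[S]={$,b}  FOLLOW[A]={$,b}  FOLLOW[B]={a,b}
pass 2: — fixpoint
  FOLLOW[S]={$,b}  FOLLOW[A]={$,b}  FOLLOW[B]={a,b}

FOLLOW(B) = ["a", "b"]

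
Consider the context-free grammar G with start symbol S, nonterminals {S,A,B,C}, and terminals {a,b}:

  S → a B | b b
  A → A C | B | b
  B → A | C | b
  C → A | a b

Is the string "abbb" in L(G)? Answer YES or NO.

CNF form of G:
  S -> T0 B | T1 T1
  A -> A C | T0 T1 | b
  B -> A C | T0 T1 | b
  C -> A C | T0 T1 | b
  T0 -> a
  T1 -> b

CYK table (by increasing span):
  [0..0]={T0}  "a"  orig:{}
  [1..1]={A,B,C,T1}  "b"  orig:{A,B,C}
  [2..2]={A,B,C,T1}  "b"  orig:{A,B,C}
  [3..3]={A,B,C,T1}  "b"  orig:{A,B,C}
  [0..1]={A,B,C,S}  "ab"
  [1..2]={A,B,C,S}  "bb"
  [2..3]={A,B,C,S}  "bb"
  [0..2]={A,B,C,S}  "abb"
  [1..3]={A,B,C}  "bbb"
  [0..3]={A,B,C,S}  "abbb"

S ∈ T[0,3] ⇒ YES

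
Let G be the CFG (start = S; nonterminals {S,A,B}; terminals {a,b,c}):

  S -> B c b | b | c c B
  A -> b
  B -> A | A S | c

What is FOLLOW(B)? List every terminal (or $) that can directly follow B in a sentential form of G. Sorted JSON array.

FIRST sets, iterate to fixpoint:
round 1:
  A via A→b: +{b}
  B via B→A: +{b}
  B via B→c: +{c}
  S via S→B c b: +{b,c}
  FIRST[S]={b,c}  FIRST[A]={b}  FIRST[B]={b,c}
round 2: done
  FIRST[S]={b,c}  FIRST[A]={b}  FIRST[B]={b,c}

Compute FOLLOW by fixpoint:
seed FOLLOW(S) with $
pass 1:
  B→A S: FOLLOW(A) ⊇ FIRST(S) = {b,c}; new: +{b,c}
  S→B c b: FOLLOW(B) ⊇ FIRST(c) = {c}; new: +{c}
  S→c c B: FOLLOW(B) ⊇ FOLLOW(S) ⊇ {$}; new: +{$}
  FOLLOW[S]={$}  FOLLOW[A]={b,c}  FOLLOW[B]={$,c}
pass 2:
  B→A: FOLLOW(A) ⊇ FOLLOW(B) ⊇ {$,c}; new: +{$}
  B→A S: FOLLOW(S) ⊇ FOLLOW(B) ⊇ {$,c}; new: +{c}
  FOLLOW[S]={$,c}  FOLLOW[A]={$,b,c}  FOLLOW[B]={$,c}
pass 3: (no change)
  FOLLOW[S]={$,c}  FOLLOW[A]={$,b,c}  FOLLOW[B]={$,c}

FOLLOW(B) = ["$", "c"]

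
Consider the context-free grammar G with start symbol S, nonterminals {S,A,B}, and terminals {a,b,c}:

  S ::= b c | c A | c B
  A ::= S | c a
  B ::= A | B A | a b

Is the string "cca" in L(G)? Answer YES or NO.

Convert to CNF:
  S -> T0 T1 | T1 A | T1 B
  A -> T0 T1 | T1 A | T1 B | T1 T2
  B -> B A | T0 T1 | T1 A | T1 B | T1 T2 | T2 T0
  T0 -> b
  T1 -> c
  T2 -> a

CYK table (by increasing span):
  T[0,0] 'c' = {T1}  orig:{}
  T[1,1] 'c' = {T1}  orig:{}
  T[2,2] 'a' = {T2}  orig:{}
  T[0,1] 'cc' = ∅
  T[1,2] 'ca' = {A,B}
  T[0,2] 'cca' = {A,B,S}

S ∈ T[0,2] ⇒ YES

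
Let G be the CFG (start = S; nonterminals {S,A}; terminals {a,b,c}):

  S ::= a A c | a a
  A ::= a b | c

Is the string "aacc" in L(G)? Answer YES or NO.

Convert to CNF:
  S -> T0 T0 | T0 X3
  A -> T0 T1 | c
  T0 -> a
  T1 -> b
  T2 -> c
  X3 -> A T2

CYK fill:
  T[0,0] 'a' = {T0}  orig:{}
  T[1,1] 'a' = {T0}  orig:{}
  T[2,2] 'c' = {A,T2}  orig:{A}
  T[3,3] 'c' = {A,T2}  orig:{A}
  T[0,1] 'aa' = {S}
  T[1,2] 'ac' = ∅
  T[2,3] 'cc' = {X3}  orig:{}
  T[0,2] 'aac' = ∅
  T[1,3] 'acc' = {S}
  T[0,3] 'aacc' = ∅

S ∉ T[0,3] ⇒ NO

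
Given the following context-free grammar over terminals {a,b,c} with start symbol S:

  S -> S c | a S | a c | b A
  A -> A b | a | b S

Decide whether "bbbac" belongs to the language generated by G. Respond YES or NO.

CNF form of G:
  S -> S T1 | T0 A | T2 S | T2 T1
  A -> A T0 | T0 S | a
  T0 -> b
  T1 -> c
  T2 -> a

Fill CYK table bottom-up:
  cell(0,0) b: {T0}  orig:{}
  cell(1,1) b: {T0}  orig:{}
  cell(2,2) b: {T0}  orig:{}
  cell(3,3) a: {A,T2}  orig:{A}
  cell(4,4) c: {T1}  orig:{}
  cell(0,1) bb: ∅
  cell(1,2) bb: ∅
  cell(2,3) ba: {S}
  cell(3,4) ac: {S}
  cell(0,2) bbb: ∅
  cell(1,3) bba: {A}
  cell(2,4) bac: {A,S}
  cell(0,3) bbba: {S}
  cell(1,4) bbac: {A,S}
  cell(0,4) bbbac: {A,S}

S ∈ T[0,4] ⇒ YES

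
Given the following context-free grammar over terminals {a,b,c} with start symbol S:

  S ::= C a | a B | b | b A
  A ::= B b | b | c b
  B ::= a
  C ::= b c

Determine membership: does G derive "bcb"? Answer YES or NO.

CNF form of G:
  S -> C T2 | T0 A | T2 B | b
  A -> B T0 | T1 T0 | b
  B -> a
  C -> T0 T1
  T0 -> b
  T1 -> c
  T2 -> a

CYK table (by increasing span):
  cell(0,0) b: {A,S,T0}  orig:{A,S}
  cell(1,1) c: {T1}  orig:{}
  cell(2,2) b: {A,S,T0}  orig:{A,S}
  cell(0,1) bc: {C}
  cell(1,2) cb: {A}
  cell(0,2) bcb: {S}

S ∈ T[0,2] ⇒ YES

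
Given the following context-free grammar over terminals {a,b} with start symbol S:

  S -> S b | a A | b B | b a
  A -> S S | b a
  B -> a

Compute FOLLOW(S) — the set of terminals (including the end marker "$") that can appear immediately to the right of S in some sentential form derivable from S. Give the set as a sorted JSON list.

FIRST iteration:
[1]
  A via A→b a: +{b}
  B via B→a: +{a}
  S via S→a A: +{a}
  S via S→b B: +{b}
  S: {a,b}  A: {b}  B: {a}
[2]
  A via A→S S: +{a}
  S: {a,b}  A: {a,b}  B: {a}
[3] (stable)
  S: {a,b}  A: {a,b}  B: {a}

Compute FOLLOW by fixpoint:
FOLLOW(S) := {$}
pass 1:
  A→S S: FOLLOW(S) ⊇ FIRST(S) = {a,b}; new: +{a,b}
  S→a A: FOLLOW(A) ⊇ FOLLOW(S) ⊇ {$,a,b}; new: +{$,a,b}
  S→b B: FOLLOW(B) ⊇ FOLLOW(S) ⊇ {$,a,b}; new: +{$,a,b}
  FOLLOW(S)={$,a,b}  FOLLOW(A)={$,a,b}  FOLLOW(B)={$,a,b}
pass 2: (stable)
  FOLLOW(S)={$,a,b}  FOLLOW(A)={$,a,b}  FOLLOW(B)={$,a,b}

FOLLOW(S) = ["$", "a", "b"]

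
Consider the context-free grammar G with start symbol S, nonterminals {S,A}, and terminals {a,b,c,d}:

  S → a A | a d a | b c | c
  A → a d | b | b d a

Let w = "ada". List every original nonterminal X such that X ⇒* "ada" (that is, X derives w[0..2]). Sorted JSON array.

CNF form of G:
  S -> T0 A | T0 X5 | T2 T3 | c
  A -> T0 T1 | T2 X4 | b
  T0 -> a
  T1 -> d
  T2 -> b
  T3 -> c
  X4 -> T1 T0
  X5 -> T1 T0

CYK fill — only the sub-triangle for w[0..2]:
  [0..0]={T0}  "a"  orig:{}
  [1..1]={T1}  "d"  orig:{}
  [2..2]={T0}  "a"  orig:{}
  [0..1]={A}  "ad"
  [1..2]={X4,X5}  "da"  orig:{}
  [0..2]={S}  "ada"

Original NTs in T[0,2] deriving "ada": ["S"]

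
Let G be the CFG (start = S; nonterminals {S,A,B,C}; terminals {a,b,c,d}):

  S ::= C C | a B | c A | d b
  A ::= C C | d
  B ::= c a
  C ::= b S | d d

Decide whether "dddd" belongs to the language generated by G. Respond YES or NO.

CNF form of G:
  S -> C C | T0 A | T1 B | T3 T2
  A -> C C | d
  B -> T0 T1
  C -> T2 S | T3 T3
  T0 -> c
  T1 -> a
  T2 -> b
  T3 -> d

Fill CYK table bottom-up:
  cell(0,0) d: {A,T3}  orig:{A}
  cell(1,1) d: {A,T3}  orig:{A}
  cell(2,2) d: {A,T3}  orig:{A}
  cell(3,3) d: {A,T3}  orig:{A}
  cell(0,1) dd: {C}
  cell(1,2) dd: {C}
  cell(2,3) dd: {C}
  cell(0,2) ddd: ∅
  cell(1,3) ddd: ∅
  cell(0,3) dddd: {A,S}

S ∈ T[0,3] ⇒ YES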